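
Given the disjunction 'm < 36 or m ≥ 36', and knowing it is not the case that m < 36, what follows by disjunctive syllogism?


Disjunctive syllogism: P ∨ Q, ¬P ⊢ Q
Disjunction: m < 36 ∨ m ≥ 36
We know it is not the case that m < 36.
By disjunctive syllogism, the other disjunct must be true.

m ≥ 36


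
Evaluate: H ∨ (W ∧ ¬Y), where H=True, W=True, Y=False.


H = True, W = True, Y = False
Expression: H ∨ (W ∧ ¬Y)
Step 1: ¬Y = NOT False = True
Step 2: W ∧ ¬Y = True AND True = True
Step 3: H ∨ (True) = True OR True = True

True


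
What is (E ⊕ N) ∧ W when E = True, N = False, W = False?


E = True, N = False, W = False
Step 1: E ⊕ N = True XOR False = True
Step 2: True ∧ W = True AND False = False
XOR true when exactly one of E,N is true; then AND with W.

False


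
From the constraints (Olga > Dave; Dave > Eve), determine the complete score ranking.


Constraints: Olga > Dave; Dave > Eve
Method: at each step, the next-highest is the one remaining person who never appears on the smaller side of a constraint between remaining people.
  Step 1: remaining {Dave, Eve, Olga}; on the smaller side: {Dave, Eve} → Olga is next (Olga > Dave).
  Step 2: remaining {Dave, Eve}; on the smaller side: {Eve} → Dave is next (Dave > Eve).
  Step 3: only Eve remains → lowest.
Final ranking (highest to lowest):

Olga > Dave > Eve


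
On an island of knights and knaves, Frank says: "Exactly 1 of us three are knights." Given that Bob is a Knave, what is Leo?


Frank claims exactly 1 knights among Frank, Bob, Leo.
Given: Bob is a Knave.

Case 1: Frank is a Knight (tells truth)
  Then exactly 1 of the three are knights.
  Counting Frank, Bob: 1 knight(s) so far. Need 0 more → Leo = Knave.
Case 2: Frank is a Knave (lies)
  Then the count is NOT 1.
  If Leo = Knight, count = 1 = 1 → claim would be true, contradicts lie.
  If Leo = Knave, count = 0 ≠ 1 → lie confirmed ✓

Leo is a Knave.

Knave


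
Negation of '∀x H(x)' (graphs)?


Original: ∀x H(x)
Rule: ¬∀→∃, ¬∃→∀, negate predicate.
Negation: ∃x ¬H(x)

∃x ¬H(x)


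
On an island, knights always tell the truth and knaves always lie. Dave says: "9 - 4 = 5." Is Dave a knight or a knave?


Statement: "9 - 4 = 5."
Actual: 9 - 4 = 5
Claimed: 5
Statement is TRUE → Dave tells the truth → Knight

Knight


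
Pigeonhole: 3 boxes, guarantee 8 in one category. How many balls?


Pigeonhole: to guarantee k in one of n categories, need (k-1)×n + 1.
k = 8, n = 3
Minimum = (8-1) × 3 + 1 = 7 × 3 + 1

22


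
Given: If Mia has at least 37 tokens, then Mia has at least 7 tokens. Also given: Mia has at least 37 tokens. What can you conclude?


Modus ponens: P → Q, P ⊢ Q
P: Mia has at least 37 tokens
Q: Mia has at least 7 tokens
We have P → Q and P is true.
By modus ponens, Q must be true.

Mia has at least 7 tokens


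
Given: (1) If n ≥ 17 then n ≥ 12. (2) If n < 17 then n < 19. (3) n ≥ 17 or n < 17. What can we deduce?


Constructive dilemma: (P → Q) ∧ (R → S), P ∨ R ⊢ Q ∨ S
Premise 1: n ≥ 17 → n ≥ 12
Premise 2: n < 17 → n < 19
Premise 3: n ≥ 17 ∨ n < 17
Case 1: Assuming n ≥ 17, then by Premise 1, n ≥ 12.
Case 2: Assuming n < 17, then by Premise 2, n < 19.
Since one of n ≥ 17 or n < 17 must hold, we get n ≥ 12 or n < 19.

n ≥ 12 or n < 19.


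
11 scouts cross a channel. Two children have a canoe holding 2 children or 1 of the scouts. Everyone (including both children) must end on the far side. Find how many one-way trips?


Per crossing of one of the scouts: children→, one←, one of the scouts→, one← = 4 trips
11 × 4 = 44, + 1 final children→ = 45
Minimum trips = 45

45


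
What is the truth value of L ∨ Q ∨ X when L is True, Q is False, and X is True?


L = True, Q = False, X = True
Step 1: L ∨ Q = True OR False = True
Step 2: True ∨ X = True OR True = True
OR is true when at least one operand is true.

True


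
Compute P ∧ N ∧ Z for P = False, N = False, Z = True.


P = False, N = False, Z = True
Step 1: P ∧ N = False AND False = False
Step 2: (False) ∧ Z = (False) AND True = False
AND is true only when ALL operands are true.

False


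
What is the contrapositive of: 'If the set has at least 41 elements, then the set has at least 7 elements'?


Original: If the set has at least 41 elements, then the set has at least 7 elements
Contrapositive: If ¬Q, then ¬P
Negate Q: not (the set has at least 7 elements)
Negate P: not (the set has at least 41 elements)

If not (the set has at least 7 elements), then not (the set has at least 41 elements).


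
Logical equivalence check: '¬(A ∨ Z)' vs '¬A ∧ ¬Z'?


Expression 1: ¬(A ∨ Z)
Expression 2: ¬A ∧ ¬Z
Truth table (A Z | Expr1 Expr2):
  T T |   F     F
  T F |   F     F
  F T |   F     F
  F F |   T     T
All 4 rows agree, so the expressions are logically equivalent.

Yes


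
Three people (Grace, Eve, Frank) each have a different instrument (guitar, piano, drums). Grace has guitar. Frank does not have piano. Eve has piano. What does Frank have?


From clues:
  Grace → guitar
  Eve → piano
By elimination, Frank gets the remaining.

drums


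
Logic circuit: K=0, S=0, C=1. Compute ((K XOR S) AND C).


K XOR S = 0^0 = 0
0 AND 1 = 0

0


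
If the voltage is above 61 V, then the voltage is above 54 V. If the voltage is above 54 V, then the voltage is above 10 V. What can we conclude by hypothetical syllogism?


Hypothetical syllogism: P → Q, Q → R ⊢ P → R
Premise 1: the voltage is above 61 V → the voltage is above 54 V
Premise 2: the voltage is above 54 V → the voltage is above 10 V
Chain the implications: the middle term (the voltage is above 54 V) links the two.
Conclusion: If the voltage is above 61 V, then the voltage is above 10 V.

If the voltage is above 61 V, then the voltage is above 10 V.


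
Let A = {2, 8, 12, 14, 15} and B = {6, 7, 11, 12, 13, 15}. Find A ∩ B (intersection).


A = {2, 8, 12, 14, 15}
B = {6, 7, 11, 12, 13, 15}
Operation: intersection
Elements in both: 12, 15

{12, 15}


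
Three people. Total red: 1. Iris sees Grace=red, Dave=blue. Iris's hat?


Total red = 1, seen red = 1
Own red = 1 - 1 = 0
Iris's hat is blue.

blue


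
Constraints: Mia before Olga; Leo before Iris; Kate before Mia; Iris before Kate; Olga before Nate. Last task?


Constraints: Mia before Olga; Leo before Iris; Kate before Mia; Iris before Kate; Olga before Nate
The last task can have nothing scheduled after it, so it must never appear on the left of a 'before'.
Tasks appearing before some other task: Mia, Leo, Kate, Iris, Olga.
The only task not in that list is Nate → it is last.

Nate


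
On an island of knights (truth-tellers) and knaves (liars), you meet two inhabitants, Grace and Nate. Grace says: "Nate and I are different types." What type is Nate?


Grace says: "Nate and I are different types."
Case 1: Grace is a Knight (truth-teller)
  Statement is true → they ARE different → Nate is a Knave
Case 2: Grace is a Knave (liar)
  Statement is false → they are NOT different → Nate is a Knave
In both cases, Nate is a Knave.

Knave


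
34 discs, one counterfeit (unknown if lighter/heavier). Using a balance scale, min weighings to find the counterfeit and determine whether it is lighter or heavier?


Let n = 34. 68 possibilities (n discs × lighter/heavier); each weighing has 3 outcomes.
Bound for k weighings: say the first weighing puts j discs on each pan. If it tips, the 2j weighed discs remain suspects (each with a known direction) and k-1 weighings give 3^(k-1) outcomes; 3^(k-1) is odd, so 2j ≤ 3^(k-1) - 1. If it balances, the n - 2j unweighed discs remain with direction unknown: 2(n - 2j) ≤ 3^(k-1) - 1 by the same parity argument. Adding, n ≤ (3^(k-1) - 1) + (3^(k-1) - 1)/2 = (3^k - 3)/2, and the classical three-group strategy achieves this (3 discs in 2 weighings, 12 in 3, 39 in 4, 120 in 5).
So we need the smallest k with (3^k - 3)/2 ≥ 34.
k = 3: (3^3 - 3)/2 = 12 < 34 ✗
k = 4: (3^4 - 3)/2 = 39 ≥ 34 ✓

4


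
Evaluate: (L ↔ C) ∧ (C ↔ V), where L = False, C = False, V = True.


L = False, C = False, V = True
Step 1: L ↔ C is true when L and C have the same value. Result: True
Step 2: C ↔ V is true when C and V have the same value. Result: False
Step 3: True ∧ False = False

False


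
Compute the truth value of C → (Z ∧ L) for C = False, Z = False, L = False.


C = False, Z = False, L = False
Step 1: Z ∧ L = False AND False = False
Step 2: C → (False): false only when C=True and consequent=False.
Result: True

True


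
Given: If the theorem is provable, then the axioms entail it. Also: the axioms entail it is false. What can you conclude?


Modus tollens: P → Q, ¬Q ⊢ ¬P
P: the theorem is provable
Q: the axioms entail it
We have P → Q and Q is false.
By modus tollens, P must be false.

It is not the case that the theorem is provable


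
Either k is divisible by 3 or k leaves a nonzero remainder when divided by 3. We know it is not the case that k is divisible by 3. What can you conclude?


Disjunctive syllogism: P ∨ Q, ¬P ⊢ Q
Disjunction: k is divisible by 3 ∨ k leaves a nonzero remainder when divided by 3
We know it is not the case that k is divisible by 3.
By disjunctive syllogism, the other disjunct must be true.

k leaves a nonzero remainder when divided by 3


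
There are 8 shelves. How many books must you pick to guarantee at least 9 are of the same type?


Pigeonhole: to guarantee k in one of n categories, need (k-1)×n + 1.
k = 9, n = 8
Minimum = (9-1) × 8 + 1 = 8 × 8 + 1

65


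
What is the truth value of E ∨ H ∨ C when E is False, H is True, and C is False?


E = False, H = True, C = False
Step 1: E ∨ H = False OR True = True
Step 2: True ∨ C = True OR False = True
OR is true when at least one operand is true.

True


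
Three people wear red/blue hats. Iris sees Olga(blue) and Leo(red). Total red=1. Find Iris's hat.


Total red = 1, seen red = 1
Own red = 1 - 1 = 0
Iris's hat is blue.

blue


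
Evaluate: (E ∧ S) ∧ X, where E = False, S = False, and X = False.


E = False, S = False, X = False
Step 1: E ∧ S = False AND False = False
Step 2: False ∧ X = False AND False = False
AND is true only when ALL operands are true.

False


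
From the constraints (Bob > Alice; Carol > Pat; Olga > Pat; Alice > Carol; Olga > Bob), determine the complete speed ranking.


Constraints: Bob > Alice; Carol > Pat; Olga > Pat; Alice > Carol; Olga > Bob
Method: at each step, the next-highest is the one remaining person who never appears on the smaller side of a constraint between remaining people.
  Step 1: remaining {Pat, Carol, Olga, Bob, Alice}; on the smaller side: {Pat, Carol, Bob, Alice} → Olga is next (Olga > Pat; Olga > Bob).
  Step 2: remaining {Pat, Carol, Bob, Alice}; on the smaller side: {Pat, Carol, Alice} → Bob is next (Bob > Alice).
  Step 3: remaining {Pat, Carol, Alice}; on the smaller side: {Pat, Carol} → Alice is next (Alice > Carol).
  Step 4: remaining {Pat, Carol}; on the smaller side: {Pat} → Carol is next (Carol > Pat).
  Step 5: only Pat remains → lowest.
Final ranking (highest to lowest):

Olga > Bob > Alice > Carol > Pat


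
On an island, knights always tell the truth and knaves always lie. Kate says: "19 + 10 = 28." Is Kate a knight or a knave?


Statement: "19 + 10 = 28."
Actual: 19 + 10 = 29
Claimed: 28
Statement is FALSE → Kate lies → Knave

Knave


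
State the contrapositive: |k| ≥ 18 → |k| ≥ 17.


Original: If |k| ≥ 18, then |k| ≥ 17
Contrapositive: If ¬Q, then ¬P
Negate Q: not (|k| ≥ 17)
Negate P: not (|k| ≥ 18)

If not (|k| ≥ 17), then not (|k| ≥ 18).


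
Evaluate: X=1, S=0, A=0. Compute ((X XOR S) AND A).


X XOR S = 1^0 = 1
1 AND 0 = 0

0


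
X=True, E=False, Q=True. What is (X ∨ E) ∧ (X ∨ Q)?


X = True, E = False, Q = True
Expression: (X ∨ E) ∧ (X ∨ Q)
Step 1: X ∨ E = True OR False = True
Step 2: X ∨ Q = True OR True = True
Step 3: (True) ∧ (True) = True AND True = True

True


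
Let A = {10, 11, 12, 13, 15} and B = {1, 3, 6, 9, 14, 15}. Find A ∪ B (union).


A = {10, 11, 12, 13, 15}
B = {1, 3, 6, 9, 14, 15}
Operation: union
All elements combined: 1, 3, 6, 9, 10, 11, 12, 13, 14, 15

{1, 3, 6, 9, 10, 11, 12, 13, 14, 15}


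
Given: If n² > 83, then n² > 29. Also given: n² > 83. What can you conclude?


Modus ponens: P → Q, P ⊢ Q
P: n² > 83
Q: n² > 29
We have P → Q and P is true.
By modus ponens, Q must be true.

n² > 29


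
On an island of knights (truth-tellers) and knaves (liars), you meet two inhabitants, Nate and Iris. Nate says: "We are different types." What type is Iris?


Nate says: "We are different types."
Case 1: Nate is a Knight (truth-teller)
  Statement is true → they ARE different → Iris is a Knave
Case 2: Nate is a Knave (liar)
  Statement is false → they are NOT different → Iris is a Knave
In both cases, Iris is a Knave.

Knave


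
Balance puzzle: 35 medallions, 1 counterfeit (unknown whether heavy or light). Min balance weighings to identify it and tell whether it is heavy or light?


Let n = 35. 70 possibilities (n medallions × lighter/heavier); each weighing has 3 outcomes.
Bound for k weighings: say the first weighing puts j medallions on each pan. If it tips, the 2j weighed medallions remain suspects (each with a known direction) and k-1 weighings give 3^(k-1) outcomes; 3^(k-1) is odd, so 2j ≤ 3^(k-1) - 1. If it balances, the n - 2j unweighed medallions remain with direction unknown: 2(n - 2j) ≤ 3^(k-1) - 1 by the same parity argument. Adding, n ≤ (3^(k-1) - 1) + (3^(k-1) - 1)/2 = (3^k - 3)/2, and the classical three-group strategy achieves this (3 medallions in 2 weighings, 12 in 3, 39 in 4, 120 in 5).
So we need the smallest k with (3^k - 3)/2 ≥ 35.
k = 3: (3^3 - 3)/2 = 12 < 35 ✗
k = 4: (3^4 - 3)/2 = 39 ≥ 35 ✓

4


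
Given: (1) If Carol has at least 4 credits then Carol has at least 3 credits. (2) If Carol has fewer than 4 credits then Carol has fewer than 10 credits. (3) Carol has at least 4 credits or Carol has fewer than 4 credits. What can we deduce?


Constructive dilemma: (P → Q) ∧ (R → S), P ∨ R ⊢ Q ∨ S
Premise 1: Carol has at least 4 credits → Carol has at least 3 credits
Premise 2: Carol has fewer than 4 credits → Carol has fewer than 10 credits
Premise 3: Carol has at least 4 credits ∨ Carol has fewer than 4 credits
Case 1: Assuming Carol has at least 4 credits, then by Premise 1, Carol has at least 3 credits.
Case 2: Assuming Carol has fewer than 4 credits, then by Premise 2, Carol has fewer than 10 credits.
Since one of Carol has at least 4 credits or Carol has fewer than 4 credits must hold, we get Carol has at least 3 credits or Carol has fewer than 10 credits.

Carol has at least 3 credits or Carol has fewer than 10 credits.


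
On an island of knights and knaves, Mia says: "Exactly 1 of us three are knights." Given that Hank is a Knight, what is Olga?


Mia claims exactly 1 knights among Mia, Hank, Olga.
Given: Hank is a Knight.

Case 1: Mia is a Knight (tells truth)
  Then exactly 1 of the three are knights.
  Counting Mia, Hank: 2 knight(s) so far. Need -1 more → impossible.
Case 2: Mia is a Knave (lies)
  Then the count is NOT 1.
  If Olga = Knave, count = 1 = 1 → claim would be true, contradicts lie.
  If Olga = Knight, count = 2 ≠ 1 → lie confirmed ✓

Olga is a Knight.

Knight


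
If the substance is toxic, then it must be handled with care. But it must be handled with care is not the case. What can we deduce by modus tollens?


Modus tollens: P → Q, ¬Q ⊢ ¬P
P: the substance is toxic
Q: it must be handled with care
We have P → Q and Q is false.
By modus tollens, P must be false.

It is not the case that the substance is toxic


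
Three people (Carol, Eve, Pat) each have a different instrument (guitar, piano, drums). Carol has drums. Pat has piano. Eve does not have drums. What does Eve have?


From clues:
  Pat → piano
  Carol → drums
By elimination, Eve gets the remaining.

guitar


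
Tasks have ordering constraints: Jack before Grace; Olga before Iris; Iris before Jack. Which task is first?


Constraints: Jack before Grace; Olga before Iris; Iris before Jack
The first task can have nothing scheduled before it, so it must never appear on the right of a 'before'.
Tasks appearing after some 'before': Grace, Iris, Jack.
The only task not in that list is Olga → it is first.

Olga


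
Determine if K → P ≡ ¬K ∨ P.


Expression 1: K → P
Expression 2: ¬K ∨ P
Truth table (K P | Expr1 Expr2):
  T T |   T     T
  T F |   F     F
  F T |   T     T
  F F |   T     T
All 4 rows agree, so the expressions are logically equivalent.

Yes


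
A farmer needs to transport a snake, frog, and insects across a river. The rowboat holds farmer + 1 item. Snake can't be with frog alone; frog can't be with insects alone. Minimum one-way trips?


1. farmer+frog → 2. farmer ← 3. farmer+snake → 4. farmer+frog ← 5. farmer+insects → 6. farmer ← 7. farmer+frog →
Minimum trips = 7

7


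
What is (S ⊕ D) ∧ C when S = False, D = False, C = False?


S = False, D = False, C = False
Step 1: S ⊕ D = False XOR False = False
Step 2: False ∧ C = False AND False = False
XOR true when exactly one of S,D is true; then AND with C.

False


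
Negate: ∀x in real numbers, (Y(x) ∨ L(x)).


Original: ∀x (Y(x) ∨ L(x))
Rule: ¬∀→∃, ¬∃→∀, negate predicate.
Negation: ∃x (¬Y(x) ∧ ¬L(x))

∃x (¬Y(x) ∧ ¬L(x))


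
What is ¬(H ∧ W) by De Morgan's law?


De Morgan's law: ¬(P ∧ Q) ≡ ¬P ∨ ¬Q
¬(H ∧ W) = ¬H ∨ ¬W

¬H ∨ ¬W


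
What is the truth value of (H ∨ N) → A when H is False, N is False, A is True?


H = False, N = False, A = True
Step 1: H ∨ N = False OR False = False
Step 2: (False) → A: false only when antecedent=True and A=False.
Result: True

True


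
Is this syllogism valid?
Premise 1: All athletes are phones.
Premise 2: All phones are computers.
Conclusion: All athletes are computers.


Premise 1: All athletes are phones.
Premise 2: All phones are computers.
Conclusion: All athletes are computers.
Barbara syllogism (AAA-1): All A are B, All B are C → All A are C.
Middle term (phones) distributed in premise 2.

Valid


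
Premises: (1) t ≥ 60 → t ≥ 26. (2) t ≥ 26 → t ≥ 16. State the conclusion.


Hypothetical syllogism: P → Q, Q → R ⊢ P → R
Premise 1: t ≥ 60 → t ≥ 26
Premise 2: t ≥ 26 → t ≥ 16
Chain the implications: the middle term (t ≥ 26) links the two.
Conclusion: If t ≥ 60, then t ≥ 16.

If t ≥ 60, then t ≥ 16.


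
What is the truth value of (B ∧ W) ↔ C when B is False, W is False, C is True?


B = False, W = False, C = True
Step 1: B ∧ W = False AND False = False
Step 2: (False) ↔ C: true when both sides have same truth value.
Result: False ↔ True = False

False


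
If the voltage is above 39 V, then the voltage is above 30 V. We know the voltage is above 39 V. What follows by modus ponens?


Modus ponens: P → Q, P ⊢ Q
P: the voltage is above 39 V
Q: the voltage is above 30 V
We have P → Q and P is true.
By modus ponens, Q must be true.

The voltage is above 30 V


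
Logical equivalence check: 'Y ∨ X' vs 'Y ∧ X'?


Expression 1: Y ∨ X
Expression 2: Y ∧ X
Truth table (Y X | Expr1 Expr2):
  T T |   T     T
  T F |   T     F   ← differ
  F T |   T     F   ← differ
  F F |   F     F
Counterexample: Y=T, X=F gives Expr1 = T but Expr2 = F, so the expressions are NOT logically equivalent.

No


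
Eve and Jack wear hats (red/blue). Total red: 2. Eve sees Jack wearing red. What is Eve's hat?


Total red = 2, Jack = red
Red accounted for: 1
Remaining for Eve: 1
Eve's hat is red.

red


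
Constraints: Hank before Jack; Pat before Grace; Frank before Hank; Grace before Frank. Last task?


Constraints: Hank before Jack; Pat before Grace; Frank before Hank; Grace before Frank
The last task can have nothing scheduled after it, so it must never appear on the left of a 'before'.
Tasks appearing before some other task: Hank, Pat, Frank, Grace.
The only task not in that list is Jack → it is last.

Jack


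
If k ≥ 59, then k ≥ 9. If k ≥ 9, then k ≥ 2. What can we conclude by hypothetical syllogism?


Hypothetical syllogism: P → Q, Q → R ⊢ P → R
Premise 1: k ≥ 59 → k ≥ 9
Premise 2: k ≥ 9 → k ≥ 2
Chain the implications: the middle term (k ≥ 9) links the two.
Conclusion: If k ≥ 59, then k ≥ 2.

If k ≥ 59, then k ≥ 2.


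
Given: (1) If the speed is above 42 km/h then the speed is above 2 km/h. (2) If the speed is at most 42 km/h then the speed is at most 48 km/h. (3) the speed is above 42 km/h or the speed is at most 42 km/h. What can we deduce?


Constructive dilemma: (P → Q) ∧ (R → S), P ∨ R ⊢ Q ∨ S
Premise 1: the speed is above 42 km/h → the speed is above 2 km/h
Premise 2: the speed is at most 42 km/h → the speed is at most 48 km/h
Premise 3: the speed is above 42 km/h ∨ the speed is at most 42 km/h
Case 1: Assuming the speed is above 42 km/h, then by Premise 1, the speed is above 2 km/h.
Case 2: Assuming the speed is at most 42 km/h, then by Premise 2, the speed is at most 48 km/h.
Since one of the speed is above 42 km/h or the speed is at most 42 km/h must hold, we get the speed is above 2 km/h or the speed is at most 48 km/h.

The speed is above 2 km/h or the speed is at most 48 km/h.


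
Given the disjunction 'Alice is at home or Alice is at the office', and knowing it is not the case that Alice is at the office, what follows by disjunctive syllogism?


Disjunctive syllogism: P ∨ Q, ¬P ⊢ Q
Disjunction: Alice is at home ∨ Alice is at the office
We know it is not the case that Alice is at the office.
By disjunctive syllogism, the other disjunct must be true.

Alice is at home


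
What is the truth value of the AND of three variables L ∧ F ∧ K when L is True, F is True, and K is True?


L = True, F = True, K = True
Step 1: L ∧ F = True AND True = True
Step 2: (True) ∧ K = (True) AND True = True
AND is true only when ALL operands are true.

True


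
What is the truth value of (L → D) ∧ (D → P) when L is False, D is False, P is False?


L = False, D = False, P = False
Step 1: L → D is false only when L=True and D=False. Result: True
Step 2: D → P is false only when D=True and P=False. Result: True
Step 3: True ∧ True = True

True


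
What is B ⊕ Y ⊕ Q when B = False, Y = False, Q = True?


B = False, Y = False, Q = True
Step 1: B ⊕ Y = False XOR False = False
Step 2: False ⊕ Q = False XOR True = True
XOR is true when an odd number of operands are true.

True


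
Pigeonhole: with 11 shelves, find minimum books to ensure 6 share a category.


Pigeonhole: to guarantee k in one of n categories, need (k-1)×n + 1.
k = 6, n = 11
Minimum = (6-1) × 11 + 1 = 5 × 11 + 1

56


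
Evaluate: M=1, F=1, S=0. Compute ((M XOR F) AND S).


M XOR F = 1^1 = 0
0 AND 0 = 0

0


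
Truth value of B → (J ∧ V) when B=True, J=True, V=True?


B = True, J = True, V = True
Expression: B → (J ∧ V)
Step 1: J ∧ V = True AND True = True
Step 2: B → (True) = True → True = True

True


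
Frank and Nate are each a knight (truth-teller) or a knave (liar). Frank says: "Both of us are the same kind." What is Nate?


Frank says: "Both of us are the same kind."
Case 1: Frank is a Knight (truth-teller)
  Statement is true → they ARE the same → Nate is also a Knight
Case 2: Frank is a Knave (liar)
  Statement is false → they are NOT the same → Nate is a Knight
In both cases, Nate is a Knight.

Knight


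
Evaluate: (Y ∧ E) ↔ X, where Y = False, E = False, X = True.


Y = False, E = False, X = True
Step 1: Y ∧ E = False AND False = False
Step 2: (False) ↔ X: true when both sides have same truth value.
Result: False ↔ True = False

False


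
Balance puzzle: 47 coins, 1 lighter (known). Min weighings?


Each weighing has 3 outcomes (left heavy / balance / right heavy), so k weighings distinguish at most 3^k cases; splitting into three near-equal groups achieves this.
Need 3^k ≥ 47: 3^3 = 27 < 47 ≤ 3^4 = 81
k = ⌈log₃(47)⌉ = 4

4


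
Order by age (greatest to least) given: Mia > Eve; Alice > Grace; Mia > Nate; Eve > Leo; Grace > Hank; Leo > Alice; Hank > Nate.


Constraints: Mia > Eve; Alice > Grace; Mia > Nate; Eve > Leo; Grace > Hank; Leo > Alice; Hank > Nate
Method: at each step, the next-highest is the one remaining person who never appears on the smaller side of a constraint between remaining people.
  Step 1: remaining {Alice, Eve, Grace, Hank, Nate, Leo, Mia}; on the smaller side: {Alice, Eve, Grace, Hank, Nate, Leo} → Mia is next (Mia > Eve; Mia > Nate).
  Step 2: remaining {Alice, Eve, Grace, Hank, Nate, Leo}; on the smaller side: {Alice, Grace, Hank, Nate, Leo} → Eve is next (Eve > Leo).
  Step 3: remaining {Alice, Grace, Hank, Nate, Leo}; on the smaller side: {Alice, Grace, Hank, Nate} → Leo is next (Leo > Alice).
  Step 4: remaining {Alice, Grace, Hank, Nate}; on the smaller side: {Grace, Hank, Nate} → Alice is next (Alice > Grace).
  Step 5: remaining {Grace, Hank, Nate}; on the smaller side: {Hank, Nate} → Grace is next (Grace > Hank).
  Step 6: remaining {Hank, Nate}; on the smaller side: {Nate} → Hank is next (Hank > Nate).
  Step 7: only Nate remains → lowest.
Final ranking (highest to lowest):

Mia > Eve > Leo > Alice > Grace > Hank > Nate


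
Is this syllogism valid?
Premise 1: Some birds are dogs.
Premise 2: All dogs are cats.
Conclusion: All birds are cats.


Premise 1: Some birds are dogs.
Premise 2: All dogs are cats.
Conclusion: All birds are cats.
Fallacy: illicit minor. The minor term (birds) is distributed in the conclusion ('All birds ...') but undistributed in its premise ('Some birds are dogs' doesn't cover all birds).
Only 'Some birds are cats' follows, not 'All'.

Invalid


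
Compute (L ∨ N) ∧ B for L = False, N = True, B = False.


L = False, N = True, B = False
Step 1: L ∨ N = False OR True = True
Step 2: True ∧ B = True AND False = False
OR is true when at least one operand is true; AND requires both.

False


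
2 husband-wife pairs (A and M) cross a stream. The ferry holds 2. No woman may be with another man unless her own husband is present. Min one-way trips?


Label couples A and M.
1. WA+WM → (far: WA,WM; near: HA,HM)
2. WA ←   (far: WM; near: HA,HM,WA)
3. HA+HM → (far: HA,HM,WM; near: WA)
4. HA ←   (far: HM,WM; near: HA,WA)  — HA returns, since WA is alone on near bank
5. HA+WA → (far: all four; near: empty)
Every state respects the constraint.
Minimum trips = 5

5


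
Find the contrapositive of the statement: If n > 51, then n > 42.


Original: If n > 51, then n > 42
Contrapositive: If ¬Q, then ¬P
Negate Q: not (n > 42)
Negate P: not (n > 51)

If not (n > 42), then not (n > 51).


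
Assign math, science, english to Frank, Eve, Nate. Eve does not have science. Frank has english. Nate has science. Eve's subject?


From clues:
  Nate → science
  Frank → english
By elimination, Eve gets the remaining.

math


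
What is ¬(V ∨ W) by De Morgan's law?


De Morgan's law: ¬(P ∨ Q) ≡ ¬P ∧ ¬Q
¬(V ∨ W) = ¬V ∧ ¬W

¬V ∧ ¬W


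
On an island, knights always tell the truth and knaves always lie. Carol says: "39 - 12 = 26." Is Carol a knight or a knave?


Statement: "39 - 12 = 26."
Actual: 39 - 12 = 27
Claimed: 26
Statement is FALSE → Carol lies → Knave

Knave


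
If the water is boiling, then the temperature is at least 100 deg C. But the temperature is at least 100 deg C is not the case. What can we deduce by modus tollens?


Modus tollens: P → Q, ¬Q ⊢ ¬P
P: the water is boiling
Q: the temperature is at least 100 deg C
We have P → Q and Q is false.
By modus tollens, P must be false.

It is not the case that the water is boiling


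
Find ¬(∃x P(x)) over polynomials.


Original: ∃x P(x)
Rule: ¬∀→∃, ¬∃→∀, negate predicate.
Negation: ∀x ¬P(x)

∀x ¬P(x)


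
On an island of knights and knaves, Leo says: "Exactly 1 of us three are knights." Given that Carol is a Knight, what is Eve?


Leo claims exactly 1 knights among Leo, Carol, Eve.
Given: Carol is a Knight.

Case 1: Leo is a Knight (tells truth)
  Then exactly 1 of the three are knights.
  Counting Leo, Carol: 2 knight(s) so far. Need -1 more → impossible.
Case 2: Leo is a Knave (lies)
  Then the count is NOT 1.
  If Eve = Knave, count = 1 = 1 → claim would be true, contradicts lie.
  If Eve = Knight, count = 2 ≠ 1 → lie confirmed ✓

Eve is a Knight.

Knight


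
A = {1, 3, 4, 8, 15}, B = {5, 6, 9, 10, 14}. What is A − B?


A = {1, 3, 4, 8, 15}
B = {5, 6, 9, 10, 14}
Operation: difference A − B
In A but not B: 1, 3, 4, 8, 15

{1, 3, 4, 8, 15}


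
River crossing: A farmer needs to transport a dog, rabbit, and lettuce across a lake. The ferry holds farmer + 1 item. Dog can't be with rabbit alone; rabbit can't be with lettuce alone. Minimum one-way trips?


1. farmer+rabbit → 2. farmer ← 3. farmer+dog → 4. farmer+rabbit ← 5. farmer+lettuce → 6. farmer ← 7. farmer+rabbit →
Minimum trips = 7

7


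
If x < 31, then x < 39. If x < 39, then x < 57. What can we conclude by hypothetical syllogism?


Hypothetical syllogism: P → Q, Q → R ⊢ P → R
Premise 1: x < 31 → x < 39
Premise 2: x < 39 → x < 57
Chain the implications: the middle term (x < 39) links the two.
Conclusion: If x < 31, then x < 57.

If x < 31, then x < 57.


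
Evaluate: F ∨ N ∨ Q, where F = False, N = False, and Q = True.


F = False, N = False, Q = True
Step 1: F ∨ N = False OR False = False
Step 2: False ∨ Q = False OR True = True
OR is true when at least one operand is true.

True


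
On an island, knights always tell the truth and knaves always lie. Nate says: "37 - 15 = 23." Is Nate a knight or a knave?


Statement: "37 - 15 = 23."
Actual: 37 - 15 = 22
Claimed: 23
Statement is FALSE → Nate lies → Knave

Knave


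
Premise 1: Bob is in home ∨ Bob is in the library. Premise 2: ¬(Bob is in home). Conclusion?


Disjunctive syllogism: P ∨ Q, ¬P ⊢ Q
Disjunction: Bob is in home ∨ Bob is in the library
We know it is not the case that Bob is in home.
By disjunctive syllogism, the other disjunct must be true.

Bob is in the library


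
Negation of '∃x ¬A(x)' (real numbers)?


Original: ∃x ¬A(x)
Rule: ¬∀→∃, ¬∃→∀, negate predicate.
Negation: ∀x A(x)

∀x A(x)


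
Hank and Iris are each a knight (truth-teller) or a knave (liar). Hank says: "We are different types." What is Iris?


Hank says: "We are different types."
Case 1: Hank is a Knight (truth-teller)
  Statement is true → they ARE different → Iris is a Knave
Case 2: Hank is a Knave (liar)
  Statement is false → they are NOT different → Iris is a Knave
In both cases, Iris is a Knave.

Knave


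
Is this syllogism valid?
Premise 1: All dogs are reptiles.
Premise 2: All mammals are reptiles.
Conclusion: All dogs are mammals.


Premise 1: All dogs are reptiles.
Premise 2: All mammals are reptiles.
Conclusion: All dogs are mammals.
Fallacy: undistributed middle. reptiles is predicate in both.
Counterexample: dogs and mammals could be disjoint subsets of reptiles.

Invalid


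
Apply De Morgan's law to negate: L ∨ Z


De Morgan's law: ¬(P ∨ Q) ≡ ¬P ∧ ¬Q
¬(L ∨ Z) = ¬L ∧ ¬Z

¬L ∧ ¬Z


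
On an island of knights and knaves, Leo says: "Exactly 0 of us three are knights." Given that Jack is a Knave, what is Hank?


Leo claims exactly 0 knights among Leo, Jack, Hank.
Given: Jack is a Knave.

Case 1: Leo is a Knight (tells truth)
  Then exactly 0 of the three are knights.
  Counting Leo, Jack: 1 knight(s) so far. Need -1 more → impossible.
Case 2: Leo is a Knave (lies)
  Then the count is NOT 0.
  If Hank = Knave, count = 0 = 0 → claim would be true, contradicts lie.
  If Hank = Knight, count = 1 ≠ 0 → lie confirmed ✓

Hank is a Knight.

Knight


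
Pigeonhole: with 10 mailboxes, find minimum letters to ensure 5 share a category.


Pigeonhole: to guarantee k in one of n categories, need (k-1)×n + 1.
k = 5, n = 10
Minimum = (5-1) × 10 + 1 = 4 × 10 + 1

41


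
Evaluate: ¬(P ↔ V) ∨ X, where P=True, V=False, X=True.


P = True, V = False, X = True
Expression: ¬(P ↔ V) ∨ X
Step 1: P ↔ V = (True iff False) = False
Step 2: ¬(P ↔ V) = NOT False = True
Step 3: (True) ∨ X = True OR True = True

True


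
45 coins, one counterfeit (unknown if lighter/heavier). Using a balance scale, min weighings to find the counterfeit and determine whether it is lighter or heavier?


Let n = 45. 90 possibilities (n coins × lighter/heavier); each weighing has 3 outcomes.
Bound for k weighings: say the first weighing puts j coins on each pan. If it tips, the 2j weighed coins remain suspects (each with a known direction) and k-1 weighings give 3^(k-1) outcomes; 3^(k-1) is odd, so 2j ≤ 3^(k-1) - 1. If it balances, the n - 2j unweighed coins remain with direction unknown: 2(n - 2j) ≤ 3^(k-1) - 1 by the same parity argument. Adding, n ≤ (3^(k-1) - 1) + (3^(k-1) - 1)/2 = (3^k - 3)/2, and the classical three-group strategy achieves this (3 coins in 2 weighings, 12 in 3, 39 in 4, 120 in 5).
So we need the smallest k with (3^k - 3)/2 ≥ 45.
k = 4: (3^4 - 3)/2 = 39 < 45 ✗
k = 5: (3^5 - 3)/2 = 120 ≥ 45 ✓

5


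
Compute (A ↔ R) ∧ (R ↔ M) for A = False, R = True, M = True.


A = False, R = True, M = True
Step 1: A ↔ R is true when A and R have the same value. Result: False
Step 2: R ↔ M is true when R and M have the same value. Result: True
Step 3: False ∧ True = False

False


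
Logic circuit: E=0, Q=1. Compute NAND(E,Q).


E AND Q = 0
NOT(0) = 1

1


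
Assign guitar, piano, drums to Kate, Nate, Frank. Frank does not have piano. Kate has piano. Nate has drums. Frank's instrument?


From clues:
  Nate → drums
  Kate → piano
By elimination, Frank gets the remaining.

guitar


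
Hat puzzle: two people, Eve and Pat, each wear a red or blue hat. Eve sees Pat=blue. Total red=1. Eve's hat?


Total red = 1, Pat = blue
Red accounted for: 0
Remaining for Eve: 1
Eve's hat is red.

red


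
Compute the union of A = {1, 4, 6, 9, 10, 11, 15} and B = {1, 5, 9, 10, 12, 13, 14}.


A = {1, 4, 6, 9, 10, 11, 15}
B = {1, 5, 9, 10, 12, 13, 14}
Operation: union
All elements combined: 1, 4, 5, 6, 9, 10, 11, 12, 13, 14, 15

{1, 4, 5, 6, 9, 10, 11, 12, 13, 14, 15}


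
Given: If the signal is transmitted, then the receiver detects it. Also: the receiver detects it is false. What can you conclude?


Modus tollens: P → Q, ¬Q ⊢ ¬P
P: the signal is transmitted
Q: the receiver detects it
We have P → Q and Q is false.
By modus tollens, P must be false.

It is not the case that the signal is transmitted


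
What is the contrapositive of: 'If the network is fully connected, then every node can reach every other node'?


Original: If the network is fully connected, then every node can reach every other node
Contrapositive: If ¬Q, then ¬P
Negate Q: not (every node can reach every other node)
Negate P: not (the network is fully connected)

If not (every node can reach every other node), then not (the network is fully connected).


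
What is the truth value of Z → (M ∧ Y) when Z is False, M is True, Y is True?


Z = False, M = True, Y = True
Step 1: M ∧ Y = True AND True = True
Step 2: Z → (True): false only when Z=True and consequent=False.
Result: True

True


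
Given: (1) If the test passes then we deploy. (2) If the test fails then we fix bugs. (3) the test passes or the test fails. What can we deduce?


Constructive dilemma: (P → Q) ∧ (R → S), P ∨ R ⊢ Q ∨ S
Premise 1: the test passes → we deploy
Premise 2: the test fails → we fix bugs
Premise 3: the test passes ∨ the test fails
Case 1: Assuming the test passes, then by Premise 1, we deploy.
Case 2: Assuming the test fails, then by Premise 2, we fix bugs.
Since one of the test passes or the test fails must hold, we get we deploy or we fix bugs.

We deploy or we fix bugs.


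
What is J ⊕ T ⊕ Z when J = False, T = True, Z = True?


J = False, T = True, Z = True
Step 1: J ⊕ T = False XOR True = True
Step 2: True ⊕ Z = True XOR True = False
XOR is true when an odd number of operands are true.

False


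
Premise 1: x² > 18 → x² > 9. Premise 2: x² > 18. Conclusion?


Modus ponens: P → Q, P ⊢ Q
P: x² > 18
Q: x² > 9
We have P → Q and P is true.
By modus ponens, Q must be true.

x² > 9


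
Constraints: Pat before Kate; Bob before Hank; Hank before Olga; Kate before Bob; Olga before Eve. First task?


Constraints: Pat before Kate; Bob before Hank; Hank before Olga; Kate before Bob; Olga before Eve
The first task can have nothing scheduled before it, so it must never appear on the right of a 'before'.
Tasks appearing after some 'before': Kate, Hank, Olga, Bob, Eve.
The only task not in that list is Pat → it is first.

Pat


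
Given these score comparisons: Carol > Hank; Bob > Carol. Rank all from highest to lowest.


Constraints: Carol > Hank; Bob > Carol
Method: at each step, the next-highest is the one remaining person who never appears on the smaller side of a constraint between remaining people.
  Step 1: remaining {Bob, Carol, Hank}; on the smaller side: {Carol, Hank} → Bob is next (Bob > Carol).
  Step 2: remaining {Carol, Hank}; on the smaller side: {Hank} → Carol is next (Carol > Hank).
  Step 3: only Hank remains → lowest.
Final ranking (highest to lowest):

Bob > Carol > Hank


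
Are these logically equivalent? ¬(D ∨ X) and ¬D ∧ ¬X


Expression 1: ¬(D ∨ X)
Expression 2: ¬D ∧ ¬X
Truth table (D X | Expr1 Expr2):
  T T |   F     F
  T F |   F     F
  F T |   F     F
  F F |   T     T
All 4 rows agree, so the expressions are logically equivalent.

Yes


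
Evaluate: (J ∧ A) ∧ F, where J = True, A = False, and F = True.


J = True, A = False, F = True
Step 1: J ∧ A = True AND False = False
Step 2: False ∧ F = False AND True = False
AND is true only when ALL operands are true.

False


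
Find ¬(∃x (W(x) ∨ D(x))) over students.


Original: ∃x (W(x) ∨ D(x))
Rule: ¬∀→∃, ¬∃→∀, negate predicate.
Negation: ∀x (¬W(x) ∧ ¬D(x))

∀x (¬W(x) ∧ ¬D(x))


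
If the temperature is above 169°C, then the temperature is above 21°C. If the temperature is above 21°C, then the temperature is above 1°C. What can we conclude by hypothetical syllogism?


Hypothetical syllogism: P → Q, Q → R ⊢ P → R
Premise 1: the temperature is above 169°C → the temperature is above 21°C
Premise 2: the temperature is above 21°C → the temperature is above 1°C
Chain the implications: the middle term (the temperature is above 21°C) links the two.
Conclusion: If the temperature is above 169°C, then the temperature is above 1°C.

If the temperature is above 169°C, then the temperature is above 1°C.


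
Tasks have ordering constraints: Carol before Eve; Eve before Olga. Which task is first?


Constraints: Carol before Eve; Eve before Olga
The first task can have nothing scheduled before it, so it must never appear on the right of a 'before'.
Tasks appearing after some 'before': Eve, Olga.
The only task not in that list is Carol → it is first.

Carol


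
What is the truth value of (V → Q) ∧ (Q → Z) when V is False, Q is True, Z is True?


V = False, Q = True, Z = True
Step 1: V → Q is false only when V=True and Q=False. Result: True
Step 2: Q → Z is false only when Q=True and Z=False. Result: True
Step 3: True ∧ True = True

True
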